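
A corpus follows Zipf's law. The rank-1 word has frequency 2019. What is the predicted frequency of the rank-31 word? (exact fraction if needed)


Zipf's law: freq(rank) = f1 / rank
f1 = 2019, rank = 31
freq = 2019 / 31
GCD(2019, 31) = 1
Simplified: 2019/31

2019/31


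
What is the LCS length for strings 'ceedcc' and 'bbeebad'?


DP table for LCS of 'ceedcc' and 'bbeebad':
       b  b  e  e  b  a  d
    0  0  0  0  0  0  0  0
  c 0  0  0  0  0  0  0  0
  e 0  0  0  1  1  1  1  1
  e 0  0  0  1  2  2  2  2
  d 0  0  0  1  2  2  2  3
  c 0  0  0  1  2  2  2  3
  c 0  0  0  1  2  2  2  3
LCS: 'eed'
LCS length = 3

3


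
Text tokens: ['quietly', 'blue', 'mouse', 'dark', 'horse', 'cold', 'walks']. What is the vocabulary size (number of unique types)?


Listing all tokens and tracking unique types:
  Token 1: 'quietly' -> NEW (unique so far: 1)
  Token 2: 'blue' -> NEW (unique so far: 2)
  Token 3: 'mouse' -> NEW (unique so far: 3)
  Token 4: 'dark' -> NEW (unique so far: 4)
  Token 5: 'horse' -> NEW (unique so far: 5)
  Token 6: 'cold' -> NEW (unique so far: 6)
  Token 7: 'walks' -> NEW (unique so far: 7)
Unique types: ('blue', 'cold', 'dark', 'horse', 'mouse', 'quietly', 'walks')
Vocabulary size: 7

7


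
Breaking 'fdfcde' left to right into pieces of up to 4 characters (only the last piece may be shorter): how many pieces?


'fdfcde' has 6 characters.
Chunking with max size 4:
  Chunk 1: 'fdfc' (positions 0-3)
  Chunk 2: 'de' (positions 4-5)
Total chunks: ceil(6 / 4) = 2

2


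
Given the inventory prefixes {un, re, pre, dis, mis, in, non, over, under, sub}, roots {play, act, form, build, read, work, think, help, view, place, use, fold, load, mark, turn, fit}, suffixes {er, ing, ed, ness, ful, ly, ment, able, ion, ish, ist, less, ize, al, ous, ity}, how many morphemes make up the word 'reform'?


Segmenting 'reform' against the inventory:
  're' -> prefix (morpheme 1)
  'form' -> root (morpheme 2)
Total morphemes: 2

2


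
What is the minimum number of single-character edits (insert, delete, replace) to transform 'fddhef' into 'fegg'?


Building DP table for s1='fddhef' (len 6) and s2='fegg' (len 4):
       f  e  g  g
    0  1  2  3  4
  f 1  0  1  2  3
  d 2  1  1  2  3
  d 3  2  2  2  3
  h 4  3  3  3  3
  e 5  4  3  4  4
  f 6  5  4  4  5
Edit distance = dp[6][4] = 5

5


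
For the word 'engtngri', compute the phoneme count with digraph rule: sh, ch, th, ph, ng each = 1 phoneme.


Parsing 'engtngri' greedily, digraphs first:
  'e' -> vowel phoneme (phonemes so far: 1)
  'ng' -> digraph (1 consonant phoneme) (phonemes so far: 2)
  't' -> consonant phoneme (phonemes so far: 3)
  'ng' -> digraph (1 consonant phoneme) (phonemes so far: 4)
  'r' -> consonant phoneme (phonemes so far: 5)
  'i' -> vowel phoneme (phonemes so far: 6)
Total phonemes: 6

6


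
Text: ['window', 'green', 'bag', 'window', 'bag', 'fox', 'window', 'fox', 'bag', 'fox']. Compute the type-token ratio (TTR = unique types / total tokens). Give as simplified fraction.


Tokens: 10
Unique types: ('bag', 'fox', 'green', 'window') = 4
TTR = 4/10
Simplify: divide both by 2 -> 2/5
TTR = 2/5

2/5


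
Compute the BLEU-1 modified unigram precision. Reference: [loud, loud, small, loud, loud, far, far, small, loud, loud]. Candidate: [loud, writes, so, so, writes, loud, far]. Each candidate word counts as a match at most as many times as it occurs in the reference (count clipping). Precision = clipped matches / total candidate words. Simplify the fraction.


Reference word counts: {'far': 2, 'loud': 6, 'small': 2}
Checking each candidate word (with clipping):
  'loud' -> in reference (ref count 6, used 1/6) -> match (matches: 1)
  'writes' -> not in reference -> no match (matches: 1)
  'so' -> not in reference -> no match (matches: 1)
  'so' -> not in reference -> no match (matches: 1)
  'writes' -> not in reference -> no match (matches: 1)
  'loud' -> in reference (ref count 6, used 2/6) -> match (matches: 2)
  'far' -> in reference (ref count 2, used 1/2) -> match (matches: 3)
Clipped matches: 3, Candidate length: 7
Precision = 3/7

3/7


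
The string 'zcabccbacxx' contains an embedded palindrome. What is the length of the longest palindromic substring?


Scanning 'zcabccbacxx' for palindromic substrings.
Substring at positions 1-8: 'cabccbac'.
Check: reverse('cabccbac') = 'cabccbac' -> palindrome confirmed.
Neighbouring characters ('z' / 'x') break symmetry, so it cannot extend further.
No longer palindromic substring exists; longest length = 8

8


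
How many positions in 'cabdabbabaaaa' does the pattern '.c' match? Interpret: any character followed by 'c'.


Pattern: .c means any character followed by 'c'.
Scanning 'cabdabbabaaaa' position-by-position:
  Pos 0: window 'ca' -> no
  Pos 1: window 'ab' -> no
  Pos 2: window 'bd' -> no
  Pos 3: window 'da' -> no
  Pos 4: window 'ab' -> no
  Pos 5: window 'bb' -> no
  Pos 6: window 'ba' -> no
  Pos 7: window 'ab' -> no
  Pos 8: window 'ba' -> no
  Pos 9: window 'aa' -> no
  Pos 10: window 'aa' -> no
  Pos 11: window 'aa' -> no
  Pos 12: window 'a' -> no
Total matches: 0

0


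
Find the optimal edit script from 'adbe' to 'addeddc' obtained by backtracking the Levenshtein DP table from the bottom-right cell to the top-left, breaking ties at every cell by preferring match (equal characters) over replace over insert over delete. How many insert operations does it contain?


Edit distance = 4. Backtracking from cell (4, 7) with preference match > replace > insert > delete,
then listing the resulting alignment 'adbe' -> 'addeddc' left to right:
  Step 1: keep 'a'
  Step 2: keep 'd'
  Step 3: replace b->d
  Step 4: keep 'e'
  Step 5: insert 'd' [insertion #1]
  Step 6: insert 'd' [insertion #2]
  Step 7: insert 'c' [insertion #3]
Total insertions: 3

3


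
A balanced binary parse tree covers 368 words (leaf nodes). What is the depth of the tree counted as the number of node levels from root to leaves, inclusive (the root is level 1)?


In a balanced binary tree with n leaves the deepest leaf is ceil(log2(n)) edges below the root,
so counting node levels inclusive of root and leaves gives ceil(log2(n)) + 1 levels.
log2(368) = 8.5236
ceil(8.5236) = 9
levels = 9 + 1 = 10

10


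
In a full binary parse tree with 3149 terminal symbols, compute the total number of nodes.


Leaf nodes (terminals): 3149
Internal nodes = n - 1 = 3149 - 1 = 3148
Total = leaves + internal = 3149 + 3148 = 6297

6297


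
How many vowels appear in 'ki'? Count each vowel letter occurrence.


Scanning each character of 'ki':
  Position 1: 'k' -> consonant (running count: 0)
  Position 2: 'i' -> vowel (running count: 1)
Total vowels: 1

1


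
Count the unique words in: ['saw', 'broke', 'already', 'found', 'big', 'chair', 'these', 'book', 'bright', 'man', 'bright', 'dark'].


Listing all tokens and tracking unique types:
  Token 1: 'saw' -> NEW (unique so far: 1)
  Token 2: 'broke' -> NEW (unique so far: 2)
  Token 3: 'already' -> NEW (unique so far: 3)
  Token 4: 'found' -> NEW (unique so far: 4)
  Token 5: 'big' -> NEW (unique so far: 5)
  Token 6: 'chair' -> NEW (unique so far: 6)
  Token 7: 'these' -> NEW (unique so far: 7)
  Token 8: 'book' -> NEW (unique so far: 8)
  Token 9: 'bright' -> NEW (unique so far: 9)
  Token 10: 'man' -> NEW (unique so far: 10)
  Token 11: 'bright' -> duplicate (unique so far: 10)
  Token 12: 'dark' -> NEW (unique so far: 11)
Unique types: ('already', 'big', 'book', 'bright', 'broke', 'chair', 'dark', 'found', 'man', 'saw', 'these')
Vocabulary size: 11

11


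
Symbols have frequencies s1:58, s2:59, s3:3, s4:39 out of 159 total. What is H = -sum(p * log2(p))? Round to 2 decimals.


Computing entropy H = -sum(p_i * log2(p_i)):
  s1: p = 58/159 = 0.3648, -p*log2(p) = 0.5307
  s2: p = 59/159 = 0.3711, -p*log2(p) = 0.5307
  s3: p = 3/159 = 0.0189, -p*log2(p) = 0.1081
  s4: p = 39/159 = 0.2453, -p*log2(p) = 0.4973
H = sum of terms = 1.6668
Rounded to 2 decimals: 1.67

1.67


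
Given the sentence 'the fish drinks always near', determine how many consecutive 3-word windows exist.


Word trigrams from [5] words:
  Trigram 1: (the fish drinks)
  Trigram 2: (fish drinks always)
  Trigram 3: (drinks always near)
Total word trigrams: 5 - 2 = 3

3


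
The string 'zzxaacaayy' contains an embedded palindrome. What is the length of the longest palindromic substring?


Scanning 'zzxaacaayy' for palindromic substrings.
Substring at positions 3-7: 'aacaa'.
Check: reverse('aacaa') = 'aacaa' -> palindrome confirmed.
Neighbouring characters ('x' / 'y') break symmetry, so it cannot extend further.
No longer palindromic substring exists; longest length = 5

5


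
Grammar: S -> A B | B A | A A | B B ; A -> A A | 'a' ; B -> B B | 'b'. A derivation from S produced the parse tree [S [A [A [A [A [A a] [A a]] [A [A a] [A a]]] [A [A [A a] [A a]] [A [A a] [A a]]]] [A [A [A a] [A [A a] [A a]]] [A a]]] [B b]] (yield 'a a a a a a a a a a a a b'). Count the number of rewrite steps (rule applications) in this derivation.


Every bracketed nonterminal node [X ...] in the tree is produced by exactly one rule application.
Reading the tree off as a leftmost derivation:
  Step 1: S  =>  A B   (applied S -> A B)
  Step 2: A B  =>  A A B   (applied A -> A A)
  Step 3: A A B  =>  A A A B   (applied A -> A A)
  Step 4: A A A B  =>  A A A A B   (applied A -> A A)
  Step 5: A A A A B  =>  A A A A A B   (applied A -> A A)
  Step 6: A A A A A B  =>  a A A A A B   (applied A -> a)
  Step 7: a A A A A B  =>  a a A A A B   (applied A -> a)
  Step 8: a a A A A B  =>  a a A A A A B   (applied A -> A A)
  Step 9: a a A A A A B  =>  a a a A A A B   (applied A -> a)
  Step 10: a a a A A A B  =>  a a a a A A B   (applied A -> a)
  Step 11: a a a a A A B  =>  a a a a A A A B   (applied A -> A A)
  Step 12: a a a a A A A B  =>  a a a a A A A A B   (applied A -> A A)
  Step 13: a a a a A A A A B  =>  a a a a a A A A B   (applied A -> a)
  Step 14: a a a a a A A A B  =>  a a a a a a A A B   (applied A -> a)
  Step 15: a a a a a a A A B  =>  a a a a a a A A A B   (applied A -> A A)
  Step 16: a a a a a a A A A B  =>  a a a a a a a A A B   (applied A -> a)
  Step 17: a a a a a a a A A B  =>  a a a a a a a a A B   (applied A -> a)
  Step 18: a a a a a a a a A B  =>  a a a a a a a a A A B   (applied A -> A A)
  Step 19: a a a a a a a a A A B  =>  a a a a a a a a A A A B   (applied A -> A A)
  Step 20: a a a a a a a a A A A B  =>  a a a a a a a a a A A B   (applied A -> a)
  Step 21: a a a a a a a a a A A B  =>  a a a a a a a a a A A A B   (applied A -> A A)
  Step 22: a a a a a a a a a A A A B  =>  a a a a a a a a a a A A B   (applied A -> a)
  Step 23: a a a a a a a a a a A A B  =>  a a a a a a a a a a a A B   (applied A -> a)
  Step 24: a a a a a a a a a a a A B  =>  a a a a a a a a a a a a B   (applied A -> a)
  Step 25: a a a a a a a a a a a a B  =>  a a a a a a a a a a a a b   (applied B -> b)
Final yield: a a a a a a a a a a a a b
Total rewrite steps: 25

25


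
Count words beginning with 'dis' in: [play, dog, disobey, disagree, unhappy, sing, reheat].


Checking each word for prefix 'dis':
  'play' -> no (count: 0)
  'dog' -> no (count: 0)
  'disobey' -> YES, starts with 'dis' (count: 1)
  'disagree' -> YES, starts with 'dis' (count: 2)
  'unhappy' -> no (count: 2)
  'sing' -> no (count: 2)
  'reheat' -> no (count: 2)
Total with prefix 'dis': 2

2


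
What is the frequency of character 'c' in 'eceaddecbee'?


Scanning 'eceaddecbee' for 'c':
  Position 1: 'c' -> MATCH (count: 1)
  Position 7: 'c' -> MATCH (count: 2)
Total occurrences of 'c': 2

2


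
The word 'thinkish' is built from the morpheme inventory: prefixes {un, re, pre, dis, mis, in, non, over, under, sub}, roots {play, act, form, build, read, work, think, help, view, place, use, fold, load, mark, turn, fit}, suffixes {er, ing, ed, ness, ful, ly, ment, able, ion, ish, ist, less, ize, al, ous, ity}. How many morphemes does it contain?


Segmenting 'thinkish' against the inventory:
  'think' -> root (morpheme 1)
  'ish' -> suffix (morpheme 2)
Total morphemes: 2

2


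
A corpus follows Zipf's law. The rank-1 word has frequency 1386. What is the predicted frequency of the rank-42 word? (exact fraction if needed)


Zipf's law: freq(rank) = f1 / rank
f1 = 1386, rank = 42
freq = 1386 / 42
= 33

33


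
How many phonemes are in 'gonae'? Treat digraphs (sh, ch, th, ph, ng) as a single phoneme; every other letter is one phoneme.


Parsing 'gonae' greedily, digraphs first:
  'g' -> consonant phoneme (phonemes so far: 1)
  'o' -> vowel phoneme (phonemes so far: 2)
  'n' -> consonant phoneme (phonemes so far: 3)
  'a' -> vowel phoneme (phonemes so far: 4)
  'e' -> vowel phoneme (phonemes so far: 5)
Total phonemes: 5

5


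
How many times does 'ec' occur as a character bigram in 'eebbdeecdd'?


Scanning 'eebbdeecdd' for bigram 'ec':
  Position 0: 'ee' -> no
  Position 1: 'eb' -> no
  Position 2: 'bb' -> no
  Position 3: 'bd' -> no
  Position 4: 'de' -> no
  Position 5: 'ee' -> no
  Position 6: 'ec' -> MATCH
  Position 7: 'cd' -> no
  Position 8: 'dd' -> no
Total matches: 1

1


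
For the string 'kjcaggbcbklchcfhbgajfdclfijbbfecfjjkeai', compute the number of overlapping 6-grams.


String 'kjcaggbcbklchcfhbgajfdclfijbbfecfjjkeai' has length L = 39.
Number of overlapping n-grams = L - n + 1
Substituting: 39 - 6 + 1 = 34

34


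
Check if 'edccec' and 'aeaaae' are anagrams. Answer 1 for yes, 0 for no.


Sort characters of 'edccec': 'cccdee'
Sort characters of 'aeaaae': 'aaaaee'
Sorted forms differ -> they are NOT anagrams
Result: 0

0


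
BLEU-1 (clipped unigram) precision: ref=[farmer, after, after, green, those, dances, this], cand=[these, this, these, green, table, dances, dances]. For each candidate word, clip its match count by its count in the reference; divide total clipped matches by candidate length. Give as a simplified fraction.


Reference word counts: {'after': 2, 'dances': 1, 'farmer': 1, 'green': 1, 'this': 1, 'those': 1}
Checking each candidate word (with clipping):
  'these' -> not in reference -> no match (matches: 0)
  'this' -> in reference (ref count 1, used 1/1) -> match (matches: 1)
  'these' -> not in reference -> no match (matches: 1)
  'green' -> in reference (ref count 1, used 1/1) -> match (matches: 2)
  'table' -> not in reference -> no match (matches: 2)
  'dances' -> in reference (ref count 1, used 1/1) -> match (matches: 3)
  'dances' -> ref count 1 already used up (1/1) -> clipped, no match (matches: 3)
Clipped matches: 3, Candidate length: 7
Precision = 3/7

3/7


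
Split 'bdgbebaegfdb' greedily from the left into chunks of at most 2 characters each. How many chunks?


'bdgbebaegfdb' has 12 characters.
Chunking with max size 2:
  Chunk 1: 'bd' (positions 0-1)
  Chunk 2: 'gb' (positions 2-3)
  Chunk 3: 'eb' (positions 4-5)
  Chunk 4: 'ae' (positions 6-7)
  Chunk 5: 'gf' (positions 8-9)
  Chunk 6: 'db' (positions 10-11)
Total chunks: ceil(12 / 2) = 6

6


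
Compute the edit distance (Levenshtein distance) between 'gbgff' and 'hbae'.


Building DP table for s1='gbgff' (len 5) and s2='hbae' (len 4):
       h  b  a  e
    0  1  2  3  4
  g 1  1  2  3  4
  b 2  2  1  2  3
  g 3  3  2  2  3
  f 4  4  3  3  3
  f 5  5  4  4  4
Edit distance = dp[5][4] = 4

4


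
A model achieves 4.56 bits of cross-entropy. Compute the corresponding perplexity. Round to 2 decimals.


Perplexity formula: PP = 2^H
H = 4.56
PP = 2^4.56
Decompose: 2^4.56 = 2^4 * 2^0.56
2^4 = 16, 2^0.56 ~ 1.4742692
PP ~ 16 * 1.4742692 = 23.5883072
Rounded to 2 decimals: 23.59

23.59


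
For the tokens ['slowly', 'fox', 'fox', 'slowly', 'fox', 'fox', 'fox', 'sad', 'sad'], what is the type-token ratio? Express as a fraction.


Tokens: 9
Unique types: ('fox', 'sad', 'slowly') = 3
TTR = 3/9
Simplify: divide both by 3 -> 1/3
TTR = 1/3

1/3


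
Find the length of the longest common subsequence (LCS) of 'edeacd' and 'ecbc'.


DP table for LCS of 'edeacd' and 'ecbc':
       e  c  b  c
    0  0  0  0  0
  e 0  1  1  1  1
  d 0  1  1  1  1
  e 0  1  1  1  1
  a 0  1  1  1  1
  c 0  1  2  2  2
  d 0  1  2  2  2
LCS: 'ec'
LCS length = 2

2


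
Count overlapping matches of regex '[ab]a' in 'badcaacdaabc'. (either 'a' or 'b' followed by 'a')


Pattern: [ab]a means either 'a' or 'b' followed by 'a'.
Scanning 'badcaacdaabc' position-by-position:
  Pos 0: window 'ba' -> MATCH
  Pos 1: window 'ad' -> no
  Pos 2: window 'dc' -> no
  Pos 3: window 'ca' -> no
  Pos 4: window 'aa' -> MATCH
  Pos 5: window 'ac' -> no
  Pos 6: window 'cd' -> no
  Pos 7: window 'da' -> no
  Pos 8: window 'aa' -> MATCH
  Pos 9: window 'ab' -> no
  Pos 10: window 'bc' -> no
  Pos 11: window 'c' -> no
Total matches: 3

3


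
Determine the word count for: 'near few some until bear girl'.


Counting words by splitting on spaces:
  Word 1: 'near'
  Word 2: 'few'
  Word 3: 'some'
  Word 4: 'until'
  Word 5: 'bear'
  Word 6: 'girl'
Total words: 6

6


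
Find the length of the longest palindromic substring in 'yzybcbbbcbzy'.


Scanning 'yzybcbbbcbzy' for palindromic substrings.
Substring at positions 3-9: 'bcbbbcb'.
Check: reverse('bcbbbcb') = 'bcbbbcb' -> palindrome confirmed.
Neighbouring characters ('y' / 'z') break symmetry, so it cannot extend further.
No longer palindromic substring exists; longest length = 7

7


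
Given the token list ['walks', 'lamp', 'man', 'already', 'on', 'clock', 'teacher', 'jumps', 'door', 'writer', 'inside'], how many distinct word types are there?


Listing all tokens and tracking unique types:
  Token 1: 'walks' -> NEW (unique so far: 1)
  Token 2: 'lamp' -> NEW (unique so far: 2)
  Token 3: 'man' -> NEW (unique so far: 3)
  Token 4: 'already' -> NEW (unique so far: 4)
  Token 5: 'on' -> NEW (unique so far: 5)
  Token 6: 'clock' -> NEW (unique so far: 6)
  Token 7: 'teacher' -> NEW (unique so far: 7)
  Token 8: 'jumps' -> NEW (unique so far: 8)
  Token 9: 'door' -> NEW (unique so far: 9)
  Token 10: 'writer' -> NEW (unique so far: 10)
  Token 11: 'inside' -> NEW (unique so far: 11)
Unique types: ('already', 'clock', 'door', 'inside', 'jumps', 'lamp', 'man', 'on', 'teacher', 'walks', 'writer')
Vocabulary size: 11

11


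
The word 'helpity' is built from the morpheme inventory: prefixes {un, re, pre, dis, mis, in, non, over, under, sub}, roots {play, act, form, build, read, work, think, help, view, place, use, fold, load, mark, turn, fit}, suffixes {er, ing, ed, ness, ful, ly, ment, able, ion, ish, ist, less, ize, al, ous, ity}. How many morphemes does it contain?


Segmenting 'helpity' against the inventory:
  'help' -> root (morpheme 1)
  'ity' -> suffix (morpheme 2)
Total morphemes: 2

2


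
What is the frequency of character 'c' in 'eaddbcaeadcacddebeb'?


Scanning 'eaddbcaeadcacddebeb' for 'c':
  Position 5: 'c' -> MATCH (count: 1)
  Position 10: 'c' -> MATCH (count: 2)
  Position 12: 'c' -> MATCH (count: 3)
Total occurrences of 'c': 3

3


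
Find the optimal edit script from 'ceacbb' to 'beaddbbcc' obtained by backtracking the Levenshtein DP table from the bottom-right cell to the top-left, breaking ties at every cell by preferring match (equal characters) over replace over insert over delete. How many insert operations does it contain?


Edit distance = 5. Backtracking from cell (6, 9) with preference match > replace > insert > delete,
then listing the resulting alignment 'ceacbb' -> 'beaddbbcc' left to right:
  Step 1: replace c->b
  Step 2: keep 'e'
  Step 3: keep 'a'
  Step 4: insert 'd' [insertion #1]
  Step 5: replace c->d
  Step 6: keep 'b'
  Step 7: keep 'b'
  Step 8: insert 'c' [insertion #2]
  Step 9: insert 'c' [insertion #3]
Total insertions: 3

3


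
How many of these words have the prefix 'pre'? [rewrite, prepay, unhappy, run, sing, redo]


Checking each word for prefix 'pre':
  'rewrite' -> no (count: 0)
  'prepay' -> YES, starts with 'pre' (count: 1)
  'unhappy' -> no (count: 1)
  'run' -> no (count: 1)
  'sing' -> no (count: 1)
  'redo' -> no (count: 1)
Total with prefix 'pre': 1

1


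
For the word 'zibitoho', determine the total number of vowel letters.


Scanning each character of 'zibitoho':
  Position 1: 'z' -> consonant (running count: 0)
  Position 2: 'i' -> vowel (running count: 1)
  Position 3: 'b' -> consonant (running count: 1)
  Position 4: 'i' -> vowel (running count: 2)
  Position 5: 't' -> consonant (running count: 2)
  Position 6: 'o' -> vowel (running count: 3)
  Position 7: 'h' -> consonant (running count: 3)
  Position 8: 'o' -> vowel (running count: 4)
Total vowels: 4

4


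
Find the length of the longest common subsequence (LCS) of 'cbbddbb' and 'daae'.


DP table for LCS of 'cbbddbb' and 'daae':
       d  a  a  e
    0  0  0  0  0
  c 0  0  0  0  0
  b 0  0  0  0  0
  b 0  0  0  0  0
  d 0  1  1  1  1
  d 0  1  1  1  1
  b 0  1  1  1  1
  b 0  1  1  1  1
LCS: 'd'
LCS length = 1

1


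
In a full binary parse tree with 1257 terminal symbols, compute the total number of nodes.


Leaf nodes (terminals): 1257
Internal nodes = n - 1 = 1257 - 1 = 1256
Total = leaves + internal = 1257 + 1256 = 2513

2513


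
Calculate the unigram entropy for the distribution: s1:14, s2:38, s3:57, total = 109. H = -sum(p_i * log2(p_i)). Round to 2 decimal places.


Computing entropy H = -sum(p_i * log2(p_i)):
  s1: p = 14/109 = 0.1284, -p*log2(p) = 0.3803
  s2: p = 38/109 = 0.3486, -p*log2(p) = 0.5300
  s3: p = 57/109 = 0.5229, -p*log2(p) = 0.4891
H = sum of terms = 1.3994
Rounded to 2 decimals: 1.40

1.40


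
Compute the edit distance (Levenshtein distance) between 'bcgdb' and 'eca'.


Building DP table for s1='bcgdb' (len 5) and s2='eca' (len 3):
       e  c  a
    0  1  2  3
  b 1  1  2  3
  c 2  2  1  2
  g 3  3  2  2
  d 4  4  3  3
  b 5  5  4  4
Edit distance = dp[5][3] = 4

4


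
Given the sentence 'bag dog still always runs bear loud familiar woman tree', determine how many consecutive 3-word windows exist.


Word trigrams from [10] words:
  Trigram 1: (bag dog still)
  Trigram 2: (dog still always)
  Trigram 3: (still always runs)
  Trigram 4: (always runs bear)
  Trigram 5: (runs bear loud)
  Trigram 6: (bear loud familiar)
  Trigram 7: (loud familiar woman)
  Trigram 8: (familiar woman tree)
Total word trigrams: 10 - 2 = 8

8


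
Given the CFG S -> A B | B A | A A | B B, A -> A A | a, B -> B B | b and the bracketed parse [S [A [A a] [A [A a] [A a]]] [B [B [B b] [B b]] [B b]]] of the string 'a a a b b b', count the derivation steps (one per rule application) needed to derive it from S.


Every bracketed nonterminal node [X ...] in the tree is produced by exactly one rule application.
Reading the tree off as a leftmost derivation:
  Step 1: S  =>  A B   (applied S -> A B)
  Step 2: A B  =>  A A B   (applied A -> A A)
  Step 3: A A B  =>  a A B   (applied A -> a)
  Step 4: a A B  =>  a A A B   (applied A -> A A)
  Step 5: a A A B  =>  a a A B   (applied A -> a)
  Step 6: a a A B  =>  a a a B   (applied A -> a)
  Step 7: a a a B  =>  a a a B B   (applied B -> B B)
  Step 8: a a a B B  =>  a a a B B B   (applied B -> B B)
  Step 9: a a a B B B  =>  a a a b B B   (applied B -> b)
  Step 10: a a a b B B  =>  a a a b b B   (applied B -> b)
  Step 11: a a a b b B  =>  a a a b b b   (applied B -> b)
Final yield: a a a b b b
Total rewrite steps: 11

11


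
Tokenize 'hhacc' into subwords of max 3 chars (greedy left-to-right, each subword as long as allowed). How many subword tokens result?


'hhacc' has 5 characters.
Chunking with max size 3:
  Chunk 1: 'hha' (positions 0-2)
  Chunk 2: 'cc' (positions 3-4)
Total chunks: ceil(5 / 3) = 2

2


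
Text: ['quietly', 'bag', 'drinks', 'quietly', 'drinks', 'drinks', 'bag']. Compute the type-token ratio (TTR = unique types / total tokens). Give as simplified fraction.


Tokens: 7
Unique types: ('bag', 'drinks', 'quietly') = 3
TTR = 3/7
Already in lowest terms.

3/7


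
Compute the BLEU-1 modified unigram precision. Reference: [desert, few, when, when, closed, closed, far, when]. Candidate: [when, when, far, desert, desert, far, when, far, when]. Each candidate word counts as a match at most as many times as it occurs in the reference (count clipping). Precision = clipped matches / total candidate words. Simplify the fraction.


Reference word counts: {'closed': 2, 'desert': 1, 'far': 1, 'few': 1, 'when': 3}
Checking each candidate word (with clipping):
  'when' -> in reference (ref count 3, used 1/3) -> match (matches: 1)
  'when' -> in reference (ref count 3, used 2/3) -> match (matches: 2)
  'far' -> in reference (ref count 1, used 1/1) -> match (matches: 3)
  'desert' -> in reference (ref count 1, used 1/1) -> match (matches: 4)
  'desert' -> ref count 1 already used up (1/1) -> clipped, no match (matches: 4)
  'far' -> ref count 1 already used up (1/1) -> clipped, no match (matches: 4)
  'when' -> in reference (ref count 3, used 3/3) -> match (matches: 5)
  'far' -> ref count 1 already used up (1/1) -> clipped, no match (matches: 5)
  'when' -> ref count 3 already used up (3/3) -> clipped, no match (matches: 5)
Clipped matches: 5, Candidate length: 9
Precision = 5/9

5/9


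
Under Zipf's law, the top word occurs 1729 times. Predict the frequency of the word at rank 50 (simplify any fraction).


Zipf's law: freq(rank) = f1 / rank
f1 = 1729, rank = 50
freq = 1729 / 50
GCD(1729, 50) = 1
Simplified: 1729/50

1729/50


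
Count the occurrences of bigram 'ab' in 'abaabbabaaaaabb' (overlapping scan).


Scanning 'abaabbabaaaaabb' for bigram 'ab':
  Position 0: 'ab' -> MATCH
  Position 1: 'ba' -> no
  Position 2: 'aa' -> no
  Position 3: 'ab' -> MATCH
  Position 4: 'bb' -> no
  Position 5: 'ba' -> no
  Position 6: 'ab' -> MATCH
  Position 7: 'ba' -> no
  Position 8: 'aa' -> no
  Position 9: 'aa' -> no
  Position 10: 'aa' -> no
  Position 11: 'aa' -> no
  Position 12: 'ab' -> MATCH
  Position 13: 'bb' -> no
Total matches: 4

4


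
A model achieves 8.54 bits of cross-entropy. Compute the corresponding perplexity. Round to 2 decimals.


Perplexity formula: PP = 2^H
H = 8.54
PP = 2^8.54
Decompose: 2^8.54 = 2^8 * 2^0.54
2^8 = 256, 2^0.54 ~ 1.4539725
PP ~ 256 * 1.4539725 = 372.2169600
Rounded to 2 decimals: 372.22

372.22


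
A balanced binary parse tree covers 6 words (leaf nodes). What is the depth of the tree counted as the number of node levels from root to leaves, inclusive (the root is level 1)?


In a balanced binary tree with n leaves the deepest leaf is ceil(log2(n)) edges below the root,
so counting node levels inclusive of root and leaves gives ceil(log2(n)) + 1 levels.
log2(6) = 2.5850
ceil(2.5850) = 3
levels = 3 + 1 = 4

4


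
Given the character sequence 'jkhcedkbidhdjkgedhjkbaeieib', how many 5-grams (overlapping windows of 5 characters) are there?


String 'jkhcedkbidhdjkgedhjkbaeieib' has length L = 27.
Number of overlapping n-grams = L - n + 1
Substituting: 27 - 5 + 1 = 23

23


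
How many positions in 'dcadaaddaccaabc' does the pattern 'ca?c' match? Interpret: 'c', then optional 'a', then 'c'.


Pattern: ca?c means 'c', then optional 'a', then 'c'.
Scanning 'dcadaaddaccaabc' position-by-position:
  Pos 0: window 'dca' -> no
  Pos 1: window 'cad' -> no
  Pos 2: window 'ada' -> no
  Pos 3: window 'daa' -> no
  Pos 4: window 'aad' -> no
  Pos 5: window 'add' -> no
  Pos 6: window 'dda' -> no
  Pos 7: window 'dac' -> no
  Pos 8: window 'acc' -> no
  Pos 9: window 'cca' -> MATCH
  Pos 10: window 'caa' -> no
  Pos 11: window 'aab' -> no
  Pos 12: window 'abc' -> no
  Pos 13: window 'bc' -> no
  Pos 14: window 'c' -> no
Total matches: 1

1


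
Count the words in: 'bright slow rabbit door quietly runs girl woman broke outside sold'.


Counting words by splitting on spaces:
  Word 1: 'bright'
  Word 2: 'slow'
  Word 3: 'rabbit'
  Word 4: 'door'
  Word 5: 'quietly'
  Word 6: 'runs'
  Word 7: 'girl'
  Word 8: 'woman'
  Word 9: 'broke'
  Word 10: 'outside'
  Word 11: 'sold'
Total words: 11

11


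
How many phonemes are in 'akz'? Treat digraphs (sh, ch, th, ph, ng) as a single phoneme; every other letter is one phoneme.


Parsing 'akz' greedily, digraphs first:
  'a' -> vowel phoneme (phonemes so far: 1)
  'k' -> consonant phoneme (phonemes so far: 2)
  'z' -> consonant phoneme (phonemes so far: 3)
Total phonemes: 3

3


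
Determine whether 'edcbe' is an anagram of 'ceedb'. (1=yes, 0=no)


Sort characters of 'edcbe': 'bcdee'
Sort characters of 'ceedb': 'bcdee'
Sorted forms match -> they ARE anagrams
Result: 1

1


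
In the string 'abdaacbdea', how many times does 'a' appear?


Scanning 'abdaacbdea' for 'a':
  Position 0: 'a' -> MATCH (count: 1)
  Position 3: 'a' -> MATCH (count: 2)
  Position 4: 'a' -> MATCH (count: 3)
  Position 9: 'a' -> MATCH (count: 4)
Total occurrences of 'a': 4

4


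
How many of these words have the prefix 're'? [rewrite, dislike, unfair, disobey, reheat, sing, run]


Checking each word for prefix 're':
  'rewrite' -> YES, starts with 're' (count: 1)
  'dislike' -> no (count: 1)
  'unfair' -> no (count: 1)
  'disobey' -> no (count: 1)
  'reheat' -> YES, starts with 're' (count: 2)
  'sing' -> no (count: 2)
  'run' -> no (count: 2)
Total with prefix 're': 2

2


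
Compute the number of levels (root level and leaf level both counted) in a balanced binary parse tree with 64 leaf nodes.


In a balanced binary tree with n leaves the deepest leaf is ceil(log2(n)) edges below the root,
so counting node levels inclusive of root and leaves gives ceil(log2(n)) + 1 levels.
log2(64) = 6.0000
ceil(6.0000) = 6
levels = 6 + 1 = 7

7


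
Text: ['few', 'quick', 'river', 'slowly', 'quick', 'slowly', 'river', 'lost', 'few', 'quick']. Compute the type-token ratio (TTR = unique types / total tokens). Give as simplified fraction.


Tokens: 10
Unique types: ('few', 'lost', 'quick', 'river', 'slowly') = 5
TTR = 5/10
Simplify: divide both by 5 -> 1/2
TTR = 1/2

1/2


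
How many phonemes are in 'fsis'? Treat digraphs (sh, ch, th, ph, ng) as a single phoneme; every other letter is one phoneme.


Parsing 'fsis' greedily, digraphs first:
  'f' -> consonant phoneme (phonemes so far: 1)
  's' -> consonant phoneme (phonemes so far: 2)
  'i' -> vowel phoneme (phonemes so far: 3)
  's' -> consonant phoneme (phonemes so far: 4)
Total phonemes: 4

4


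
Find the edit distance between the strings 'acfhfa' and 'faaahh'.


Building DP table for s1='acfhfa' (len 6) and s2='faaahh' (len 6):
       f  a  a  a  h  h
    0  1  2  3  4  5  6
  a 1  1  1  2  3  4  5
  c 2  2  2  2  3  4  5
  f 3  2  3  3  3  4  5
  h 4  3  3  4  4  3  4
  f 5  4  4  4  5  4  4
  a 6  5  4  4  4  5  5
Edit distance = dp[6][6] = 5

5


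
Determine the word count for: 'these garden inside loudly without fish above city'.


Counting words by splitting on spaces:
  Word 1: 'these'
  Word 2: 'garden'
  Word 3: 'inside'
  Word 4: 'loudly'
  Word 5: 'without'
  Word 6: 'fish'
  Word 7: 'above'
  Word 8: 'city'
Total words: 8

8


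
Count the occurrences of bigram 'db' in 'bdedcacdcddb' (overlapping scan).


Scanning 'bdedcacdcddb' for bigram 'db':
  Position 0: 'bd' -> no
  Position 1: 'de' -> no
  Position 2: 'ed' -> no
  Position 3: 'dc' -> no
  Position 4: 'ca' -> no
  Position 5: 'ac' -> no
  Position 6: 'cd' -> no
  Position 7: 'dc' -> no
  Position 8: 'cd' -> no
  Position 9: 'dd' -> no
  Position 10: 'db' -> MATCH
Total matches: 1

1


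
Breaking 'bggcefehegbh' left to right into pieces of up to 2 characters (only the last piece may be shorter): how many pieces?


'bggcefehegbh' has 12 characters.
Chunking with max size 2:
  Chunk 1: 'bg' (positions 0-1)
  Chunk 2: 'gc' (positions 2-3)
  Chunk 3: 'ef' (positions 4-5)
  Chunk 4: 'eh' (positions 6-7)
  Chunk 5: 'eg' (positions 8-9)
  Chunk 6: 'bh' (positions 10-11)
Total chunks: ceil(12 / 2) = 6

6


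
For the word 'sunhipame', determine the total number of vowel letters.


Scanning each character of 'sunhipame':
  Position 1: 's' -> consonant (running count: 0)
  Position 2: 'u' -> vowel (running count: 1)
  Position 3: 'n' -> consonant (running count: 1)
  Position 4: 'h' -> consonant (running count: 1)
  Position 5: 'i' -> vowel (running count: 2)
  Position 6: 'p' -> consonant (running count: 2)
  Position 7: 'a' -> vowel (running count: 3)
  Position 8: 'm' -> consonant (running count: 3)
  Position 9: 'e' -> vowel (running count: 4)
Total vowels: 4

4


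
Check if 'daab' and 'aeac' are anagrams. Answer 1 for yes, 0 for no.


Sort characters of 'daab': 'aabd'
Sort characters of 'aeac': 'aace'
Sorted forms differ -> they are NOT anagrams
Result: 0

0


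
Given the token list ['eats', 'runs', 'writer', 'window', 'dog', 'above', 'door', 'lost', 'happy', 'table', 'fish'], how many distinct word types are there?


Listing all tokens and tracking unique types:
  Token 1: 'eats' -> NEW (unique so far: 1)
  Token 2: 'runs' -> NEW (unique so far: 2)
  Token 3: 'writer' -> NEW (unique so far: 3)
  Token 4: 'window' -> NEW (unique so far: 4)
  Token 5: 'dog' -> NEW (unique so far: 5)
  Token 6: 'above' -> NEW (unique so far: 6)
  Token 7: 'door' -> NEW (unique so far: 7)
  Token 8: 'lost' -> NEW (unique so far: 8)
  Token 9: 'happy' -> NEW (unique so far: 9)
  Token 10: 'table' -> NEW (unique so far: 10)
  Token 11: 'fish' -> NEW (unique so far: 11)
Unique types: ('above', 'dog', 'door', 'eats', 'fish', 'happy', 'lost', 'runs', 'table', 'window', 'writer')
Vocabulary size: 11

11


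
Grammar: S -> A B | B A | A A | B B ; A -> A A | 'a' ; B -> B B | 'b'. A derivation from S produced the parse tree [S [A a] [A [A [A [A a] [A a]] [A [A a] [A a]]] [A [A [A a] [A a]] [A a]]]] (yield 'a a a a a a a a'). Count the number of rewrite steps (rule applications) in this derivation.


Every bracketed nonterminal node [X ...] in the tree is produced by exactly one rule application.
Reading the tree off as a leftmost derivation:
  Step 1: S  =>  A A   (applied S -> A A)
  Step 2: A A  =>  a A   (applied A -> a)
  Step 3: a A  =>  a A A   (applied A -> A A)
  Step 4: a A A  =>  a A A A   (applied A -> A A)
  Step 5: a A A A  =>  a A A A A   (applied A -> A A)
  Step 6: a A A A A  =>  a a A A A   (applied A -> a)
  Step 7: a a A A A  =>  a a a A A   (applied A -> a)
  Step 8: a a a A A  =>  a a a A A A   (applied A -> A A)
  Step 9: a a a A A A  =>  a a a a A A   (applied A -> a)
  Step 10: a a a a A A  =>  a a a a a A   (applied A -> a)
  Step 11: a a a a a A  =>  a a a a a A A   (applied A -> A A)
  Step 12: a a a a a A A  =>  a a a a a A A A   (applied A -> A A)
  Step 13: a a a a a A A A  =>  a a a a a a A A   (applied A -> a)
  Step 14: a a a a a a A A  =>  a a a a a a a A   (applied A -> a)
  Step 15: a a a a a a a A  =>  a a a a a a a a   (applied A -> a)
Final yield: a a a a a a a a
Total rewrite steps: 15

15


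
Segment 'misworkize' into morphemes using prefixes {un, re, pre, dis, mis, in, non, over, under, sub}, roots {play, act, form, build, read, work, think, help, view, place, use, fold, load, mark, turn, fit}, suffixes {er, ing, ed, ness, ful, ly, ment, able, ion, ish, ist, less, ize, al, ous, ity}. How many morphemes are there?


Segmenting 'misworkize' against the inventory:
  'mis' -> prefix (morpheme 1)
  'work' -> root (morpheme 2)
  'ize' -> suffix (morpheme 3)
Total morphemes: 3

3


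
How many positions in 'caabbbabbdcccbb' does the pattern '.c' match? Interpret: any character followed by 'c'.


Pattern: .c means any character followed by 'c'.
Scanning 'caabbbabbdcccbb' position-by-position:
  Pos 0: window 'ca' -> no
  Pos 1: window 'aa' -> no
  Pos 2: window 'ab' -> no
  Pos 3: window 'bb' -> no
  Pos 4: window 'bb' -> no
  Pos 5: window 'ba' -> no
  Pos 6: window 'ab' -> no
  Pos 7: window 'bb' -> no
  Pos 8: window 'bd' -> no
  Pos 9: window 'dc' -> MATCH
  Pos 10: window 'cc' -> MATCH
  Pos 11: window 'cc' -> MATCH
  Pos 12: window 'cb' -> no
  Pos 13: window 'bb' -> no
  Pos 14: window 'b' -> no
Total matches: 3

3


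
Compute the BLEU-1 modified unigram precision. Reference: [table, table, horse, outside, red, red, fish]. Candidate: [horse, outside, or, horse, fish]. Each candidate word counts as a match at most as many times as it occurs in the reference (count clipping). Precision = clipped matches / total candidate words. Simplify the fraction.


Reference word counts: {'fish': 1, 'horse': 1, 'outside': 1, 'red': 2, 'table': 2}
Checking each candidate word (with clipping):
  'horse' -> in reference (ref count 1, used 1/1) -> match (matches: 1)
  'outside' -> in reference (ref count 1, used 1/1) -> match (matches: 2)
  'or' -> not in reference -> no match (matches: 2)
  'horse' -> ref count 1 already used up (1/1) -> clipped, no match (matches: 2)
  'fish' -> in reference (ref count 1, used 1/1) -> match (matches: 3)
Clipped matches: 3, Candidate length: 5
Precision = 3/5

3/5


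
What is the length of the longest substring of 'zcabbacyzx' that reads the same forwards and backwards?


Scanning 'zcabbacyzx' for palindromic substrings.
Substring at positions 1-6: 'cabbac'.
Check: reverse('cabbac') = 'cabbac' -> palindrome confirmed.
Neighbouring characters ('z' / 'y') break symmetry, so it cannot extend further.
No longer palindromic substring exists; longest length = 6

6


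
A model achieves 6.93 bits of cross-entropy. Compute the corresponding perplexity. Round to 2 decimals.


Perplexity formula: PP = 2^H
H = 6.93
PP = 2^6.93
Decompose: 2^6.93 = 2^6 * 2^0.93
2^6 = 64, 2^0.93 ~ 1.9052760
PP ~ 64 * 1.9052760 = 121.9376640
Rounded to 2 decimals: 121.94

121.94


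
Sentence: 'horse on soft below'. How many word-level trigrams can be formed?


Word trigrams from [4] words:
  Trigram 1: (horse on soft)
  Trigram 2: (on soft below)
Total word trigrams: 4 - 2 = 2

2


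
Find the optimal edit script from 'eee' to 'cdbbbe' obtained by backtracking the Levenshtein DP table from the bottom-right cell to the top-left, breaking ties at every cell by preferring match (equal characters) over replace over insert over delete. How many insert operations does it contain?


Edit distance = 5. Backtracking from cell (3, 6) with preference match > replace > insert > delete,
then listing the resulting alignment 'eee' -> 'cdbbbe' left to right:
  Step 1: insert 'c' [insertion #1]
  Step 2: insert 'd' [insertion #2]
  Step 3: insert 'b' [insertion #3]
  Step 4: replace e->b
  Step 5: replace e->b
  Step 6: keep 'e'
Total insertions: 3

3


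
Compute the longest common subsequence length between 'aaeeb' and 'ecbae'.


DP table for LCS of 'aaeeb' and 'ecbae':
       e  c  b  a  e
    0  0  0  0  0  0
  a 0  0  0  0  1  1
  a 0  0  0  0  1  1
  e 0  1  1  1  1  2
  e 0  1  1  1  1  2
  b 0  1  1  2  2  2
LCS: 'ae'
LCS length = 2

2


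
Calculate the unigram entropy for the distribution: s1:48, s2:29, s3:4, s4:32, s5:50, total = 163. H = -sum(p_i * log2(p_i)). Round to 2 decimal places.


Computing entropy H = -sum(p_i * log2(p_i)):
  s1: p = 48/163 = 0.2945, -p*log2(p) = 0.5194
  s2: p = 29/163 = 0.1779, -p*log2(p) = 0.4431
  s3: p = 4/163 = 0.0245, -p*log2(p) = 0.1313
  s4: p = 32/163 = 0.1963, -p*log2(p) = 0.4611
  s5: p = 50/163 = 0.3067, -p*log2(p) = 0.5230
H = sum of terms = 2.0779
Rounded to 2 decimals: 2.08

2.08


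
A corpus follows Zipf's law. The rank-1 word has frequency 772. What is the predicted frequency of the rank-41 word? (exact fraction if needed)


Zipf's law: freq(rank) = f1 / rank
f1 = 772, rank = 41
freq = 772 / 41
GCD(772, 41) = 1
Simplified: 772/41

772/41


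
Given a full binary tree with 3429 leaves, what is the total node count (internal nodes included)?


Leaf nodes (terminals): 3429
Internal nodes = n - 1 = 3429 - 1 = 3428
Total = leaves + internal = 3429 + 3428 = 6857

6857


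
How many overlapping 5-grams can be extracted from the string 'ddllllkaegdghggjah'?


String 'ddllllkaegdghggjah' has length L = 18.
Number of overlapping n-grams = L - n + 1
Substituting: 18 - 5 + 1 = 14

14


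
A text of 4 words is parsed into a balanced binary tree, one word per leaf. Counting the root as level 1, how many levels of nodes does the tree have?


In a balanced binary tree with n leaves the deepest leaf is ceil(log2(n)) edges below the root,
so counting node levels inclusive of root and leaves gives ceil(log2(n)) + 1 levels.
log2(4) = 2.0000
ceil(2.0000) = 2
levels = 2 + 1 = 3

3
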